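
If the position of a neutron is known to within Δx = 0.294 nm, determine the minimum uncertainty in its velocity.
107.079 m/s

Using the Heisenberg uncertainty principle and Δp = mΔv:
ΔxΔp ≥ ℏ/2
Δx(mΔv) ≥ ℏ/2

The minimum uncertainty in velocity is:
Δv_min = ℏ/(2mΔx)
Δv_min = (1.055e-34 J·s) / (2 × 1.675e-27 kg × 2.940e-10 m)
Δv_min = 1.071e+02 m/s = 107.079 m/s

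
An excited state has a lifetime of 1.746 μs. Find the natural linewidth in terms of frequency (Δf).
45.577 kHz

Using the energy-time uncertainty principle and E = hf:
ΔEΔt ≥ ℏ/2
hΔf·Δt ≥ ℏ/2

The minimum frequency uncertainty is:
Δf = ℏ/(2hτ) = 1/(4πτ)
Δf = 1/(4π × 1.746e-06 s)
Δf = 4.558e+04 Hz = 45.577 kHz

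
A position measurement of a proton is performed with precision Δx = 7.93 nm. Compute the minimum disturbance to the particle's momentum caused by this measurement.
6.649 × 10^-27 kg·m/s

The uncertainty principle implies that measuring position disturbs momentum:
ΔxΔp ≥ ℏ/2

When we measure position with precision Δx, we necessarily introduce a momentum uncertainty:
Δp ≥ ℏ/(2Δx)
Δp_min = (1.055e-34 J·s) / (2 × 7.930e-09 m)
Δp_min = 6.649e-27 kg·m/s

The more precisely we measure position, the greater the momentum disturbance.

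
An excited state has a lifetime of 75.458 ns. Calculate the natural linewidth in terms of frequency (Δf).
1.055 MHz

Using the energy-time uncertainty principle and E = hf:
ΔEΔt ≥ ℏ/2
hΔf·Δt ≥ ℏ/2

The minimum frequency uncertainty is:
Δf = ℏ/(2hτ) = 1/(4πτ)
Δf = 1/(4π × 7.546e-08 s)
Δf = 1.055e+06 Hz = 1.055 MHz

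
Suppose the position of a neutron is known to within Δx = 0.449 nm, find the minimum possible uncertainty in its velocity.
70.114 m/s

Using the Heisenberg uncertainty principle and Δp = mΔv:
ΔxΔp ≥ ℏ/2
Δx(mΔv) ≥ ℏ/2

The minimum uncertainty in velocity is:
Δv_min = ℏ/(2mΔx)
Δv_min = (1.055e-34 J·s) / (2 × 1.675e-27 kg × 4.490e-10 m)
Δv_min = 7.011e+01 m/s = 70.114 m/s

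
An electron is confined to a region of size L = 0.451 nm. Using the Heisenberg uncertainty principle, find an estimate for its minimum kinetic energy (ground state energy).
46.828 meV

Using the uncertainty principle to estimate ground state energy:

1. The position uncertainty is approximately the confinement size:
   Δx ≈ L = 4.510e-10 m

2. From ΔxΔp ≥ ℏ/2, the minimum momentum uncertainty is:
   Δp ≈ ℏ/(2L) = 1.169e-25 kg·m/s

3. The kinetic energy is approximately:
   KE ≈ (Δp)²/(2m) = (1.169e-25)²/(2 × 9.109e-31 kg)
   KE ≈ 7.503e-21 J = 46.828 meV

This is an order-of-magnitude estimate of the ground state energy.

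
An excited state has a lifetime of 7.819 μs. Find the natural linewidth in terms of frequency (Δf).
10.177 kHz

Using the energy-time uncertainty principle and E = hf:
ΔEΔt ≥ ℏ/2
hΔf·Δt ≥ ℏ/2

The minimum frequency uncertainty is:
Δf = ℏ/(2hτ) = 1/(4πτ)
Δf = 1/(4π × 7.819e-06 s)
Δf = 1.018e+04 Hz = 10.177 kHz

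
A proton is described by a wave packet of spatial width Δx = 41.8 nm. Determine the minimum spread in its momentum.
1.261 × 10^-27 kg·m/s

For a wave packet, the spatial width Δx and momentum spread Δp are related by the uncertainty principle:
ΔxΔp ≥ ℏ/2

The minimum momentum spread is:
Δp_min = ℏ/(2Δx)
Δp_min = (1.055e-34 J·s) / (2 × 4.180e-08 m)
Δp_min = 1.261e-27 kg·m/s

A wave packet cannot have both a well-defined position and well-defined momentum.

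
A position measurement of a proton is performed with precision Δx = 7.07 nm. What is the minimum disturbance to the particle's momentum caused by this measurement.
7.458 × 10^-27 kg·m/s

The uncertainty principle implies that measuring position disturbs momentum:
ΔxΔp ≥ ℏ/2

When we measure position with precision Δx, we necessarily introduce a momentum uncertainty:
Δp ≥ ℏ/(2Δx)
Δp_min = (1.055e-34 J·s) / (2 × 7.070e-09 m)
Δp_min = 7.458e-27 kg·m/s

The more precisely we measure position, the greater the momentum disturbance.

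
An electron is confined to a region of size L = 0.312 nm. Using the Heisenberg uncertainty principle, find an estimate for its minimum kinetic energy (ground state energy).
97.848 meV

Using the uncertainty principle to estimate ground state energy:

1. The position uncertainty is approximately the confinement size:
   Δx ≈ L = 3.120e-10 m

2. From ΔxΔp ≥ ℏ/2, the minimum momentum uncertainty is:
   Δp ≈ ℏ/(2L) = 1.690e-25 kg·m/s

3. The kinetic energy is approximately:
   KE ≈ (Δp)²/(2m) = (1.690e-25)²/(2 × 9.109e-31 kg)
   KE ≈ 1.568e-20 J = 97.848 meV

This is an order-of-magnitude estimate of the ground state energy.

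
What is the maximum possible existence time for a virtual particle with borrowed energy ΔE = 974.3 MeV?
3.378 × 10^-25 s

Using the energy-time uncertainty principle:
ΔEΔt ≥ ℏ/2

For a virtual particle borrowing energy ΔE, the maximum lifetime is:
Δt_max = ℏ/(2ΔE)

Converting energy:
ΔE = 974.3 MeV = 1.561e-10 J

Δt_max = (1.055e-34 J·s) / (2 × 1.561e-10 J)
Δt_max = 3.378e-25 s = 3.378 × 10^-25 s

Virtual particles with higher borrowed energy exist for shorter times.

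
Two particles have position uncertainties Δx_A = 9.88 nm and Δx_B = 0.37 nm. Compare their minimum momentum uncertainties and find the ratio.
Particle B has the larger minimum momentum uncertainty, by a factor of 26.70.

For each particle, the minimum momentum uncertainty is Δp_min = ℏ/(2Δx):

Particle A: Δp_A = ℏ/(2×9.880e-09 m) = 5.337e-27 kg·m/s
Particle B: Δp_B = ℏ/(2×3.700e-10 m) = 1.425e-25 kg·m/s

Ratio: Δp_B/Δp_A = 26.70

Since Δp_min ∝ 1/Δx, the particle with smaller position uncertainty (B) has larger momentum uncertainty.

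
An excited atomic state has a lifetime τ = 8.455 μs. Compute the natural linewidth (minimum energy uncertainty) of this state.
38.924 peV

Using the energy-time uncertainty principle:
ΔEΔt ≥ ℏ/2

The lifetime τ represents the time uncertainty Δt.
The natural linewidth (minimum energy uncertainty) is:

ΔE = ℏ/(2τ)
ΔE = (1.055e-34 J·s) / (2 × 8.455e-06 s)
ΔE = 6.236e-30 J = 38.924 peV

This natural linewidth limits the precision of spectroscopic measurements.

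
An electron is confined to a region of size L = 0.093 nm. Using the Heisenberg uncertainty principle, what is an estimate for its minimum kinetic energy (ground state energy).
1.101 eV

Using the uncertainty principle to estimate ground state energy:

1. The position uncertainty is approximately the confinement size:
   Δx ≈ L = 9.300e-11 m

2. From ΔxΔp ≥ ℏ/2, the minimum momentum uncertainty is:
   Δp ≈ ℏ/(2L) = 5.670e-25 kg·m/s

3. The kinetic energy is approximately:
   KE ≈ (Δp)²/(2m) = (5.670e-25)²/(2 × 9.109e-31 kg)
   KE ≈ 1.764e-19 J = 1.101 eV

This is an order-of-magnitude estimate of the ground state energy.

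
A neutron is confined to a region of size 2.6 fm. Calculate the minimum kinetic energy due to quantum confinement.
766.318 keV

Using the uncertainty principle:

1. Position uncertainty: Δx ≈ 2.600e-15 m
2. Minimum momentum uncertainty: Δp = ℏ/(2Δx) = 2.028e-20 kg·m/s
3. Minimum kinetic energy:
   KE = (Δp)²/(2m) = (2.028e-20)²/(2 × 1.675e-27 kg)
   KE = 1.228e-13 J = 766.318 keV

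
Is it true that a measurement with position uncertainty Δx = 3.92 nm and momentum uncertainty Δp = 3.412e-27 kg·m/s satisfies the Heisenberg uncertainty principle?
No, it violates the uncertainty principle (impossible measurement).

Calculate the product ΔxΔp:
ΔxΔp = (3.920e-09 m) × (3.412e-27 kg·m/s)
ΔxΔp = 1.338e-35 J·s

Compare to the minimum allowed value ℏ/2:
ℏ/2 = 5.273e-35 J·s

Since ΔxΔp = 1.338e-35 J·s < 5.273e-35 J·s = ℏ/2,
the measurement violates the uncertainty principle.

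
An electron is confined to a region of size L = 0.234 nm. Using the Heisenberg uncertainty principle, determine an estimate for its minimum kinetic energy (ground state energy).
173.953 meV

Using the uncertainty principle to estimate ground state energy:

1. The position uncertainty is approximately the confinement size:
   Δx ≈ L = 2.340e-10 m

2. From ΔxΔp ≥ ℏ/2, the minimum momentum uncertainty is:
   Δp ≈ ℏ/(2L) = 2.253e-25 kg·m/s

3. The kinetic energy is approximately:
   KE ≈ (Δp)²/(2m) = (2.253e-25)²/(2 × 9.109e-31 kg)
   KE ≈ 2.787e-20 J = 173.953 meV

This is an order-of-magnitude estimate of the ground state energy.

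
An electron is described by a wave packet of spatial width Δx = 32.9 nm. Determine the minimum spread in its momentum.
1.603 × 10^-27 kg·m/s

For a wave packet, the spatial width Δx and momentum spread Δp are related by the uncertainty principle:
ΔxΔp ≥ ℏ/2

The minimum momentum spread is:
Δp_min = ℏ/(2Δx)
Δp_min = (1.055e-34 J·s) / (2 × 3.290e-08 m)
Δp_min = 1.603e-27 kg·m/s

A wave packet cannot have both a well-defined position and well-defined momentum.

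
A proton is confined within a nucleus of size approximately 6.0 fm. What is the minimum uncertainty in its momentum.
8.788 × 10^-21 kg·m/s

Using the Heisenberg uncertainty principle:
ΔxΔp ≥ ℏ/2

With Δx ≈ L = 6.000e-15 m (the confinement size):
Δp_min = ℏ/(2Δx)
Δp_min = (1.055e-34 J·s) / (2 × 6.000e-15 m)
Δp_min = 8.788e-21 kg·m/s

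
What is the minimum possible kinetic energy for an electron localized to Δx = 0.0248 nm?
15.487 eV

Localizing a particle requires giving it sufficient momentum uncertainty:

1. From uncertainty principle: Δp ≥ ℏ/(2Δx)
   Δp_min = (1.055e-34 J·s) / (2 × 2.480e-11 m)
   Δp_min = 2.126e-24 kg·m/s

2. This momentum uncertainty corresponds to kinetic energy:
   KE ≈ (Δp)²/(2m) = (2.126e-24)²/(2 × 9.109e-31 kg)
   KE = 2.481e-18 J = 15.487 eV

Tighter localization requires more energy.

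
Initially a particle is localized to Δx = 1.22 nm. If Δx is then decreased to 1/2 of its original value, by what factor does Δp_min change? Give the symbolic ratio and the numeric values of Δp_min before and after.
Original Δp_min = 4.322 × 10^-26 kg·m/s; new Δp'_min = 8.644 × 10^-26 kg·m/s; ratio Δp'_min/Δp_min = 2.

From the uncertainty principle ΔxΔp ≥ ℏ/2, the minimum momentum uncertainty is Δp_min = ℏ/(2Δx).

Original (Δx = 1.22 nm = 1.220e-09 m):
Δp_min = (1.055e-34 J·s)/(2 × 1.220e-09 m) = 4.322e-26 kg·m/s

When Δx → (1/2)Δx:
Δp'_min = ℏ/(2 × (1/2)Δx) = 2 × ℏ/(2Δx) = 2 × Δp_min
Δp'_min = 2 × 4.322e-26 kg·m/s = 8.644e-26 kg·m/s

Since Δp_min ∝ 1/Δx, when Δx is decreased to 1/2 of its original value, Δp_min increases to 2 times its original value.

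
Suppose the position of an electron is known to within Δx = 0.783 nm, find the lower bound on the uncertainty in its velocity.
73.926 km/s

Using the Heisenberg uncertainty principle and Δp = mΔv:
ΔxΔp ≥ ℏ/2
Δx(mΔv) ≥ ℏ/2

The minimum uncertainty in velocity is:
Δv_min = ℏ/(2mΔx)
Δv_min = (1.055e-34 J·s) / (2 × 9.109e-31 kg × 7.830e-10 m)
Δv_min = 7.393e+04 m/s = 73.926 km/s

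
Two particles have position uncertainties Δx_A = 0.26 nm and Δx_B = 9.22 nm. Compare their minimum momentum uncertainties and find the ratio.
Particle A has the larger minimum momentum uncertainty, by a factor of 35.46.

For each particle, the minimum momentum uncertainty is Δp_min = ℏ/(2Δx):

Particle A: Δp_A = ℏ/(2×2.600e-10 m) = 2.028e-25 kg·m/s
Particle B: Δp_B = ℏ/(2×9.220e-09 m) = 5.719e-27 kg·m/s

Ratio: Δp_A/Δp_B = 35.46

Since Δp_min ∝ 1/Δx, the particle with smaller position uncertainty (A) has larger momentum uncertainty.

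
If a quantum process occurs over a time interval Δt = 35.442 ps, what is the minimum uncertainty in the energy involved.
9.286 μeV

Using the energy-time uncertainty principle:
ΔEΔt ≥ ℏ/2

The minimum uncertainty in energy is:
ΔE_min = ℏ/(2Δt)
ΔE_min = (1.055e-34 J·s) / (2 × 3.544e-11 s)
ΔE_min = 1.488e-24 J = 9.286 μeV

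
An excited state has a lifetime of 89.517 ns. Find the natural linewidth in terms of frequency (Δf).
888.965 kHz

Using the energy-time uncertainty principle and E = hf:
ΔEΔt ≥ ℏ/2
hΔf·Δt ≥ ℏ/2

The minimum frequency uncertainty is:
Δf = ℏ/(2hτ) = 1/(4πτ)
Δf = 1/(4π × 8.952e-08 s)
Δf = 8.890e+05 Hz = 888.965 kHz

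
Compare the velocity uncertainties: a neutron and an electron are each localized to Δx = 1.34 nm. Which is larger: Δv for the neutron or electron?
The electron has the larger minimum velocity uncertainty, by a ratio of 1838.7.

For both particles, Δp_min = ℏ/(2Δx) = 3.935e-26 kg·m/s (same for both).

The velocity uncertainty is Δv = Δp/m:
- neutron: Δv = 3.935e-26 / 1.675e-27 = 2.349e+01 m/s = 23.493 m/s
- electron: Δv = 3.935e-26 / 9.109e-31 = 4.320e+04 m/s = 43.197 km/s

Ratio: 4.320e+04 / 2.349e+01 = 1838.7

The lighter particle has larger velocity uncertainty because Δv ∝ 1/m.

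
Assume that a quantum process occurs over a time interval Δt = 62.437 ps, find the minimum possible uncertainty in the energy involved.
5.271 μeV

Using the energy-time uncertainty principle:
ΔEΔt ≥ ℏ/2

The minimum uncertainty in energy is:
ΔE_min = ℏ/(2Δt)
ΔE_min = (1.055e-34 J·s) / (2 × 6.244e-11 s)
ΔE_min = 8.445e-25 J = 5.271 μeV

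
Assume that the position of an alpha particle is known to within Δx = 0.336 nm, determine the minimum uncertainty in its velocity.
23.618 m/s

Using the Heisenberg uncertainty principle and Δp = mΔv:
ΔxΔp ≥ ℏ/2
Δx(mΔv) ≥ ℏ/2

The minimum uncertainty in velocity is:
Δv_min = ℏ/(2mΔx)
Δv_min = (1.055e-34 J·s) / (2 × 6.645e-27 kg × 3.360e-10 m)
Δv_min = 2.362e+01 m/s = 23.618 m/s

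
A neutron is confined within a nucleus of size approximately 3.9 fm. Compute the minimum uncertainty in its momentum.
1.352 × 10^-20 kg·m/s

Using the Heisenberg uncertainty principle:
ΔxΔp ≥ ℏ/2

With Δx ≈ L = 3.900e-15 m (the confinement size):
Δp_min = ℏ/(2Δx)
Δp_min = (1.055e-34 J·s) / (2 × 3.900e-15 m)
Δp_min = 1.352e-20 kg·m/s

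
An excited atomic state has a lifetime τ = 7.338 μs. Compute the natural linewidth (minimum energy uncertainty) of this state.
44.850 peV

Using the energy-time uncertainty principle:
ΔEΔt ≥ ℏ/2

The lifetime τ represents the time uncertainty Δt.
The natural linewidth (minimum energy uncertainty) is:

ΔE = ℏ/(2τ)
ΔE = (1.055e-34 J·s) / (2 × 7.338e-06 s)
ΔE = 7.186e-30 J = 44.850 peV

This natural linewidth limits the precision of spectroscopic measurements.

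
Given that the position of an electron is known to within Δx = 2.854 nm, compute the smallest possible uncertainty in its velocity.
20.282 km/s

Using the Heisenberg uncertainty principle and Δp = mΔv:
ΔxΔp ≥ ℏ/2
Δx(mΔv) ≥ ℏ/2

The minimum uncertainty in velocity is:
Δv_min = ℏ/(2mΔx)
Δv_min = (1.055e-34 J·s) / (2 × 9.109e-31 kg × 2.854e-09 m)
Δv_min = 2.028e+04 m/s = 20.282 km/s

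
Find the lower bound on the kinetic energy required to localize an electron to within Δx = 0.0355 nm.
7.558 eV

Localizing a particle requires giving it sufficient momentum uncertainty:

1. From uncertainty principle: Δp ≥ ℏ/(2Δx)
   Δp_min = (1.055e-34 J·s) / (2 × 3.550e-11 m)
   Δp_min = 1.485e-24 kg·m/s

2. This momentum uncertainty corresponds to kinetic energy:
   KE ≈ (Δp)²/(2m) = (1.485e-24)²/(2 × 9.109e-31 kg)
   KE = 1.211e-18 J = 7.558 eV

Tighter localization requires more energy.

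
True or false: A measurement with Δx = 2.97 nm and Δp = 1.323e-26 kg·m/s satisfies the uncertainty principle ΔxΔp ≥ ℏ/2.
No, it violates the uncertainty principle (impossible measurement).

Calculate the product ΔxΔp:
ΔxΔp = (2.970e-09 m) × (1.323e-26 kg·m/s)
ΔxΔp = 3.929e-35 J·s

Compare to the minimum allowed value ℏ/2:
ℏ/2 = 5.273e-35 J·s

Since ΔxΔp = 3.929e-35 J·s < 5.273e-35 J·s = ℏ/2,
the measurement violates the uncertainty principle.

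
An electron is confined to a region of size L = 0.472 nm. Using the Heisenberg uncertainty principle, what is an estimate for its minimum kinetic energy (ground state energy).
42.754 meV

Using the uncertainty principle to estimate ground state energy:

1. The position uncertainty is approximately the confinement size:
   Δx ≈ L = 4.720e-10 m

2. From ΔxΔp ≥ ℏ/2, the minimum momentum uncertainty is:
   Δp ≈ ℏ/(2L) = 1.117e-25 kg·m/s

3. The kinetic energy is approximately:
   KE ≈ (Δp)²/(2m) = (1.117e-25)²/(2 × 9.109e-31 kg)
   KE ≈ 6.850e-21 J = 42.754 meV

This is an order-of-magnitude estimate of the ground state energy.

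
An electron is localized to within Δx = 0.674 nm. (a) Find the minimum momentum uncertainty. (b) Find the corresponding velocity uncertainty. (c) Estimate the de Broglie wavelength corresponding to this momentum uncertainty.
(a) Δp_min = 7.823 × 10^-26 kg·m/s
(b) Δv_min = 85.881 km/s
(c) λ_dB = 8.470 nm

Step-by-step:

(a) From the uncertainty principle:
Δp_min = ℏ/(2Δx) = (1.055e-34 J·s)/(2 × 6.740e-10 m) = 7.823e-26 kg·m/s

(b) The velocity uncertainty:
Δv = Δp/m = (7.823e-26 kg·m/s)/(9.109e-31 kg) = 8.588e+04 m/s = 85.881 km/s

(c) The de Broglie wavelength for this momentum:
λ = h/p = (6.626e-34 J·s)/(7.823e-26 kg·m/s) = 8.470e-09 m = 8.470 nm

Note: The de Broglie wavelength is comparable to the localization size, as expected from wave-particle duality.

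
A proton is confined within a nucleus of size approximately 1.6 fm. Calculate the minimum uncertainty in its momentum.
3.296 × 10^-20 kg·m/s

Using the Heisenberg uncertainty principle:
ΔxΔp ≥ ℏ/2

With Δx ≈ L = 1.600e-15 m (the confinement size):
Δp_min = ℏ/(2Δx)
Δp_min = (1.055e-34 J·s) / (2 × 1.600e-15 m)
Δp_min = 3.296e-20 kg·m/s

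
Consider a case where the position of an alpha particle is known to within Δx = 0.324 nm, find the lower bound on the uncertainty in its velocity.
24.492 m/s

Using the Heisenberg uncertainty principle and Δp = mΔv:
ΔxΔp ≥ ℏ/2
Δx(mΔv) ≥ ℏ/2

The minimum uncertainty in velocity is:
Δv_min = ℏ/(2mΔx)
Δv_min = (1.055e-34 J·s) / (2 × 6.645e-27 kg × 3.240e-10 m)
Δv_min = 2.449e+01 m/s = 24.492 m/s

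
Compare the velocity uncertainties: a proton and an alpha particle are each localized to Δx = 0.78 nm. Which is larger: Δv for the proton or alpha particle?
The proton has the larger minimum velocity uncertainty, by a ratio of 4.0.

For both particles, Δp_min = ℏ/(2Δx) = 6.760e-26 kg·m/s (same for both).

The velocity uncertainty is Δv = Δp/m:
- proton: Δv = 6.760e-26 / 1.673e-27 = 4.042e+01 m/s = 40.416 m/s
- alpha particle: Δv = 6.760e-26 / 6.645e-27 = 1.017e+01 m/s = 10.174 m/s

Ratio: 4.042e+01 / 1.017e+01 = 4.0

The lighter particle has larger velocity uncertainty because Δv ∝ 1/m.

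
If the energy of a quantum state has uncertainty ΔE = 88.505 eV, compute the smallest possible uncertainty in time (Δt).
3.719 as

Using the energy-time uncertainty principle:
ΔEΔt ≥ ℏ/2

The minimum uncertainty in time is:
Δt_min = ℏ/(2ΔE)
Δt_min = (1.055e-34 J·s) / (2 × 1.418e-17 J)
Δt_min = 3.719e-18 s = 3.719 as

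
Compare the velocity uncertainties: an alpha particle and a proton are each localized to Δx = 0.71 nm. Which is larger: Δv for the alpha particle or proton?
The proton has the larger minimum velocity uncertainty, by a ratio of 4.0.

For both particles, Δp_min = ℏ/(2Δx) = 7.427e-26 kg·m/s (same for both).

The velocity uncertainty is Δv = Δp/m:
- alpha particle: Δv = 7.427e-26 / 6.645e-27 = 1.118e+01 m/s = 11.177 m/s
- proton: Δv = 7.427e-26 / 1.673e-27 = 4.440e+01 m/s = 44.401 m/s

Ratio: 4.440e+01 / 1.118e+01 = 4.0

The lighter particle has larger velocity uncertainty because Δv ∝ 1/m.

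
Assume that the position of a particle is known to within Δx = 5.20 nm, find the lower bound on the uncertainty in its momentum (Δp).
1.014 × 10^-26 kg·m/s

Using the Heisenberg uncertainty principle:
ΔxΔp ≥ ℏ/2

The minimum uncertainty in momentum is:
Δp_min = ℏ/(2Δx)
Δp_min = (1.055e-34 J·s) / (2 × 5.200e-09 m)
Δp_min = 1.014e-26 kg·m/s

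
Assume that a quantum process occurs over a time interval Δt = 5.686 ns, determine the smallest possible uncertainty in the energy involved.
57.880 neV

Using the energy-time uncertainty principle:
ΔEΔt ≥ ℏ/2

The minimum uncertainty in energy is:
ΔE_min = ℏ/(2Δt)
ΔE_min = (1.055e-34 J·s) / (2 × 5.686e-09 s)
ΔE_min = 9.273e-27 J = 57.880 neV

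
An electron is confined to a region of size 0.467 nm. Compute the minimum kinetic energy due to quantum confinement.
43.675 meV

Using the uncertainty principle:

1. Position uncertainty: Δx ≈ 4.670e-10 m
2. Minimum momentum uncertainty: Δp = ℏ/(2Δx) = 1.129e-25 kg·m/s
3. Minimum kinetic energy:
   KE = (Δp)²/(2m) = (1.129e-25)²/(2 × 9.109e-31 kg)
   KE = 6.997e-21 J = 43.675 meV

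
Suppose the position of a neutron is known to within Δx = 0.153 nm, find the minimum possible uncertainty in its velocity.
205.759 m/s

Using the Heisenberg uncertainty principle and Δp = mΔv:
ΔxΔp ≥ ℏ/2
Δx(mΔv) ≥ ℏ/2

The minimum uncertainty in velocity is:
Δv_min = ℏ/(2mΔx)
Δv_min = (1.055e-34 J·s) / (2 × 1.675e-27 kg × 1.530e-10 m)
Δv_min = 2.058e+02 m/s = 205.759 m/s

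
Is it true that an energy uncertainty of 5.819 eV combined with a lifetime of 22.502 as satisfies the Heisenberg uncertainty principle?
No, it violates the uncertainty relation.

Calculate the product ΔEΔt:
ΔE = 5.819 eV = 9.323e-19 J
ΔEΔt = (9.323e-19 J) × (2.250e-17 s)
ΔEΔt = 2.098e-35 J·s

Compare to the minimum allowed value ℏ/2:
ℏ/2 = 5.273e-35 J·s

Since ΔEΔt = 2.098e-35 J·s < 5.273e-35 J·s = ℏ/2,
this violates the uncertainty relation.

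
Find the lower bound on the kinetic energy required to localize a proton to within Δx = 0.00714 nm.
101.755 meV

Localizing a particle requires giving it sufficient momentum uncertainty:

1. From uncertainty principle: Δp ≥ ℏ/(2Δx)
   Δp_min = (1.055e-34 J·s) / (2 × 7.140e-12 m)
   Δp_min = 7.385e-24 kg·m/s

2. This momentum uncertainty corresponds to kinetic energy:
   KE ≈ (Δp)²/(2m) = (7.385e-24)²/(2 × 1.673e-27 kg)
   KE = 1.630e-20 J = 101.755 meV

Tighter localization requires more energy.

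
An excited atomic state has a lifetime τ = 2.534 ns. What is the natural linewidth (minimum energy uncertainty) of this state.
129.876 neV

Using the energy-time uncertainty principle:
ΔEΔt ≥ ℏ/2

The lifetime τ represents the time uncertainty Δt.
The natural linewidth (minimum energy uncertainty) is:

ΔE = ℏ/(2τ)
ΔE = (1.055e-34 J·s) / (2 × 2.534e-09 s)
ΔE = 2.081e-26 J = 129.876 neV

This natural linewidth limits the precision of spectroscopic measurements.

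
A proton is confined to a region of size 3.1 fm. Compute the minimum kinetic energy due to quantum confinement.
539.797 keV

Using the uncertainty principle:

1. Position uncertainty: Δx ≈ 3.100e-15 m
2. Minimum momentum uncertainty: Δp = ℏ/(2Δx) = 1.701e-20 kg·m/s
3. Minimum kinetic energy:
   KE = (Δp)²/(2m) = (1.701e-20)²/(2 × 1.673e-27 kg)
   KE = 8.649e-14 J = 539.797 keV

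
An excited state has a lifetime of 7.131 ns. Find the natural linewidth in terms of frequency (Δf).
11.159 MHz

Using the energy-time uncertainty principle and E = hf:
ΔEΔt ≥ ℏ/2
hΔf·Δt ≥ ℏ/2

The minimum frequency uncertainty is:
Δf = ℏ/(2hτ) = 1/(4πτ)
Δf = 1/(4π × 7.131e-09 s)
Δf = 1.116e+07 Hz = 11.159 MHz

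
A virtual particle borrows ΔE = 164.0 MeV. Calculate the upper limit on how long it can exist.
2.007 ys

Using the energy-time uncertainty principle:
ΔEΔt ≥ ℏ/2

For a virtual particle borrowing energy ΔE, the maximum lifetime is:
Δt_max = ℏ/(2ΔE)

Converting energy:
ΔE = 164.0 MeV = 2.628e-11 J

Δt_max = (1.055e-34 J·s) / (2 × 2.628e-11 J)
Δt_max = 2.007e-24 s = 2.007 ys

Virtual particles with higher borrowed energy exist for shorter times.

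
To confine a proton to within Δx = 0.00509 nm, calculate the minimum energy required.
200.225 meV

Localizing a particle requires giving it sufficient momentum uncertainty:

1. From uncertainty principle: Δp ≥ ℏ/(2Δx)
   Δp_min = (1.055e-34 J·s) / (2 × 5.090e-12 m)
   Δp_min = 1.036e-23 kg·m/s

2. This momentum uncertainty corresponds to kinetic energy:
   KE ≈ (Δp)²/(2m) = (1.036e-23)²/(2 × 1.673e-27 kg)
   KE = 3.208e-20 J = 200.225 meV

Tighter localization requires more energy.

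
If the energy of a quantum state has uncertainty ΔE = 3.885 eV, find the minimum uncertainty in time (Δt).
84.712 as

Using the energy-time uncertainty principle:
ΔEΔt ≥ ℏ/2

The minimum uncertainty in time is:
Δt_min = ℏ/(2ΔE)
Δt_min = (1.055e-34 J·s) / (2 × 6.224e-19 J)
Δt_min = 8.471e-17 s = 84.712 as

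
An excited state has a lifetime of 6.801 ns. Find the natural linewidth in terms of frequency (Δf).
11.701 MHz

Using the energy-time uncertainty principle and E = hf:
ΔEΔt ≥ ℏ/2
hΔf·Δt ≥ ℏ/2

The minimum frequency uncertainty is:
Δf = ℏ/(2hτ) = 1/(4πτ)
Δf = 1/(4π × 6.801e-09 s)
Δf = 1.170e+07 Hz = 11.701 MHz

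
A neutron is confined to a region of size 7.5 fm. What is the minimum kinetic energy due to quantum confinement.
92.094 keV

Using the uncertainty principle:

1. Position uncertainty: Δx ≈ 7.500e-15 m
2. Minimum momentum uncertainty: Δp = ℏ/(2Δx) = 7.030e-21 kg·m/s
3. Minimum kinetic energy:
   KE = (Δp)²/(2m) = (7.030e-21)²/(2 × 1.675e-27 kg)
   KE = 1.476e-14 J = 92.094 keV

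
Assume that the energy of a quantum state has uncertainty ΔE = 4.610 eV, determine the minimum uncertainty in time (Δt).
71.390 as

Using the energy-time uncertainty principle:
ΔEΔt ≥ ℏ/2

The minimum uncertainty in time is:
Δt_min = ℏ/(2ΔE)
Δt_min = (1.055e-34 J·s) / (2 × 7.386e-19 J)
Δt_min = 7.139e-17 s = 71.390 as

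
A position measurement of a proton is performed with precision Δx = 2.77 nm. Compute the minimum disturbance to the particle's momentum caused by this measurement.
1.904 × 10^-26 kg·m/s

The uncertainty principle implies that measuring position disturbs momentum:
ΔxΔp ≥ ℏ/2

When we measure position with precision Δx, we necessarily introduce a momentum uncertainty:
Δp ≥ ℏ/(2Δx)
Δp_min = (1.055e-34 J·s) / (2 × 2.770e-09 m)
Δp_min = 1.904e-26 kg·m/s

The more precisely we measure position, the greater the momentum disturbance.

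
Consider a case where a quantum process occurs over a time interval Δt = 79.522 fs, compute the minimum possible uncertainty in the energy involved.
4.139 meV

Using the energy-time uncertainty principle:
ΔEΔt ≥ ℏ/2

The minimum uncertainty in energy is:
ΔE_min = ℏ/(2Δt)
ΔE_min = (1.055e-34 J·s) / (2 × 7.952e-14 s)
ΔE_min = 6.631e-22 J = 4.139 meV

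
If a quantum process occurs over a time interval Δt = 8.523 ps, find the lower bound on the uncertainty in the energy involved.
38.614 μeV

Using the energy-time uncertainty principle:
ΔEΔt ≥ ℏ/2

The minimum uncertainty in energy is:
ΔE_min = ℏ/(2Δt)
ΔE_min = (1.055e-34 J·s) / (2 × 8.523e-12 s)
ΔE_min = 6.187e-24 J = 38.614 μeV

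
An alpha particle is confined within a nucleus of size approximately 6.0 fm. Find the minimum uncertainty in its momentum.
8.788 × 10^-21 kg·m/s

Using the Heisenberg uncertainty principle:
ΔxΔp ≥ ℏ/2

With Δx ≈ L = 6.000e-15 m (the confinement size):
Δp_min = ℏ/(2Δx)
Δp_min = (1.055e-34 J·s) / (2 × 6.000e-15 m)
Δp_min = 8.788e-21 kg·m/s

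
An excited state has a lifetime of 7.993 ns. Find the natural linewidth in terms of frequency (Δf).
9.956 MHz

Using the energy-time uncertainty principle and E = hf:
ΔEΔt ≥ ℏ/2
hΔf·Δt ≥ ℏ/2

The minimum frequency uncertainty is:
Δf = ℏ/(2hτ) = 1/(4πτ)
Δf = 1/(4π × 7.993e-09 s)
Δf = 9.956e+06 Hz = 9.956 MHz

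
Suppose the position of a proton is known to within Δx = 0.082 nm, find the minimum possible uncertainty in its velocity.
384.445 m/s

Using the Heisenberg uncertainty principle and Δp = mΔv:
ΔxΔp ≥ ℏ/2
Δx(mΔv) ≥ ℏ/2

The minimum uncertainty in velocity is:
Δv_min = ℏ/(2mΔx)
Δv_min = (1.055e-34 J·s) / (2 × 1.673e-27 kg × 8.200e-11 m)
Δv_min = 3.844e+02 m/s = 384.445 m/s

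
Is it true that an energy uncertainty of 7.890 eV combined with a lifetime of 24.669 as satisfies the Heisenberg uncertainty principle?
No, it violates the uncertainty relation.

Calculate the product ΔEΔt:
ΔE = 7.890 eV = 1.264e-18 J
ΔEΔt = (1.264e-18 J) × (2.467e-17 s)
ΔEΔt = 3.118e-35 J·s

Compare to the minimum allowed value ℏ/2:
ℏ/2 = 5.273e-35 J·s

Since ΔEΔt = 3.118e-35 J·s < 5.273e-35 J·s = ℏ/2,
this violates the uncertainty relation.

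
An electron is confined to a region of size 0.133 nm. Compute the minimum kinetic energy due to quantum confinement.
538.468 meV

Using the uncertainty principle:

1. Position uncertainty: Δx ≈ 1.330e-10 m
2. Minimum momentum uncertainty: Δp = ℏ/(2Δx) = 3.965e-25 kg·m/s
3. Minimum kinetic energy:
   KE = (Δp)²/(2m) = (3.965e-25)²/(2 × 9.109e-31 kg)
   KE = 8.627e-20 J = 538.468 meV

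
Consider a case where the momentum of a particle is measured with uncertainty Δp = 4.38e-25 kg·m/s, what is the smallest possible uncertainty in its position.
120.385 pm

Using the Heisenberg uncertainty principle:
ΔxΔp ≥ ℏ/2

The minimum uncertainty in position is:
Δx_min = ℏ/(2Δp)
Δx_min = (1.055e-34 J·s) / (2 × 4.380e-25 kg·m/s)
Δx_min = 1.204e-10 m = 120.385 pm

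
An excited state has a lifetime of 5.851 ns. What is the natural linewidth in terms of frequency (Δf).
13.601 MHz

Using the energy-time uncertainty principle and E = hf:
ΔEΔt ≥ ℏ/2
hΔf·Δt ≥ ℏ/2

The minimum frequency uncertainty is:
Δf = ℏ/(2hτ) = 1/(4πτ)
Δf = 1/(4π × 5.851e-09 s)
Δf = 1.360e+07 Hz = 13.601 MHz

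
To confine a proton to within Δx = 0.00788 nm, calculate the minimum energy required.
83.541 meV

Localizing a particle requires giving it sufficient momentum uncertainty:

1. From uncertainty principle: Δp ≥ ℏ/(2Δx)
   Δp_min = (1.055e-34 J·s) / (2 × 7.880e-12 m)
   Δp_min = 6.691e-24 kg·m/s

2. This momentum uncertainty corresponds to kinetic energy:
   KE ≈ (Δp)²/(2m) = (6.691e-24)²/(2 × 1.673e-27 kg)
   KE = 1.338e-20 J = 83.541 meV

Tighter localization requires more energy.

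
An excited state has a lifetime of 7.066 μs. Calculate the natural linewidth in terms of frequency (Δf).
11.262 kHz

Using the energy-time uncertainty principle and E = hf:
ΔEΔt ≥ ℏ/2
hΔf·Δt ≥ ℏ/2

The minimum frequency uncertainty is:
Δf = ℏ/(2hτ) = 1/(4πτ)
Δf = 1/(4π × 7.066e-06 s)
Δf = 1.126e+04 Hz = 11.262 kHz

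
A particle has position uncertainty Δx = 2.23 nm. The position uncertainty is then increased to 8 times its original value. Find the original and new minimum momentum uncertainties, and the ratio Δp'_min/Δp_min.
Original Δp_min = 2.365 × 10^-26 kg·m/s; new Δp'_min = 2.956 × 10^-27 kg·m/s; ratio Δp'_min/Δp_min = 1/8.

From the uncertainty principle ΔxΔp ≥ ℏ/2, the minimum momentum uncertainty is Δp_min = ℏ/(2Δx).

Original (Δx = 2.23 nm = 2.230e-09 m):
Δp_min = (1.055e-34 J·s)/(2 × 2.230e-09 m) = 2.365e-26 kg·m/s

When Δx → 8Δx:
Δp'_min = ℏ/(2 × 8Δx) = (1/8) × ℏ/(2Δx) = (1/8) × Δp_min
Δp'_min = 1/8 × 2.365e-26 kg·m/s = 2.956e-27 kg·m/s

Since Δp_min ∝ 1/Δx, when Δx is increased to 8 times its original value, Δp_min decreases to 1/8 of its original value.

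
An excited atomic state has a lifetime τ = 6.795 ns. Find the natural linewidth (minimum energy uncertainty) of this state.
48.434 neV

Using the energy-time uncertainty principle:
ΔEΔt ≥ ℏ/2

The lifetime τ represents the time uncertainty Δt.
The natural linewidth (minimum energy uncertainty) is:

ΔE = ℏ/(2τ)
ΔE = (1.055e-34 J·s) / (2 × 6.795e-09 s)
ΔE = 7.760e-27 J = 48.434 neV

This natural linewidth limits the precision of spectroscopic measurements.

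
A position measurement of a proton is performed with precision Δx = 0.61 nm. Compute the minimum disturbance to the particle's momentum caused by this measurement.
8.644 × 10^-26 kg·m/s

The uncertainty principle implies that measuring position disturbs momentum:
ΔxΔp ≥ ℏ/2

When we measure position with precision Δx, we necessarily introduce a momentum uncertainty:
Δp ≥ ℏ/(2Δx)
Δp_min = (1.055e-34 J·s) / (2 × 6.100e-10 m)
Δp_min = 8.644e-26 kg·m/s

The more precisely we measure position, the greater the momentum disturbance.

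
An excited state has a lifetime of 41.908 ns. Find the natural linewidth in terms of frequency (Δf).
1.899 MHz

Using the energy-time uncertainty principle and E = hf:
ΔEΔt ≥ ℏ/2
hΔf·Δt ≥ ℏ/2

The minimum frequency uncertainty is:
Δf = ℏ/(2hτ) = 1/(4πτ)
Δf = 1/(4π × 4.191e-08 s)
Δf = 1.899e+06 Hz = 1.899 MHz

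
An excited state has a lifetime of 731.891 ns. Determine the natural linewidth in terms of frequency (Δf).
108.729 kHz

Using the energy-time uncertainty principle and E = hf:
ΔEΔt ≥ ℏ/2
hΔf·Δt ≥ ℏ/2

The minimum frequency uncertainty is:
Δf = ℏ/(2hτ) = 1/(4πτ)
Δf = 1/(4π × 7.319e-07 s)
Δf = 1.087e+05 Hz = 108.729 kHz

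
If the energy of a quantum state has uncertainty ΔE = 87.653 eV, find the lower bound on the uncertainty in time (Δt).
3.755 as

Using the energy-time uncertainty principle:
ΔEΔt ≥ ℏ/2

The minimum uncertainty in time is:
Δt_min = ℏ/(2ΔE)
Δt_min = (1.055e-34 J·s) / (2 × 1.404e-17 J)
Δt_min = 3.755e-18 s = 3.755 as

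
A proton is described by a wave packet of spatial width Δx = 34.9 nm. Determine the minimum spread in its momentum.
1.511 × 10^-27 kg·m/s

For a wave packet, the spatial width Δx and momentum spread Δp are related by the uncertainty principle:
ΔxΔp ≥ ℏ/2

The minimum momentum spread is:
Δp_min = ℏ/(2Δx)
Δp_min = (1.055e-34 J·s) / (2 × 3.490e-08 m)
Δp_min = 1.511e-27 kg·m/s

A wave packet cannot have both a well-defined position and well-defined momentum.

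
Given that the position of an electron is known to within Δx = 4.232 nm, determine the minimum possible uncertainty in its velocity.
13.678 km/s

Using the Heisenberg uncertainty principle and Δp = mΔv:
ΔxΔp ≥ ℏ/2
Δx(mΔv) ≥ ℏ/2

The minimum uncertainty in velocity is:
Δv_min = ℏ/(2mΔx)
Δv_min = (1.055e-34 J·s) / (2 × 9.109e-31 kg × 4.232e-09 m)
Δv_min = 1.368e+04 m/s = 13.678 km/s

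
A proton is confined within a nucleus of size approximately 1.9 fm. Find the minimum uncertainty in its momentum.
2.775 × 10^-20 kg·m/s

Using the Heisenberg uncertainty principle:
ΔxΔp ≥ ℏ/2

With Δx ≈ L = 1.900e-15 m (the confinement size):
Δp_min = ℏ/(2Δx)
Δp_min = (1.055e-34 J·s) / (2 × 1.900e-15 m)
Δp_min = 2.775e-20 kg·m/s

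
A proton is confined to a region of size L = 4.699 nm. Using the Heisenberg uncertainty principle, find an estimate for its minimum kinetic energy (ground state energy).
234.933 neV

Using the uncertainty principle to estimate ground state energy:

1. The position uncertainty is approximately the confinement size:
   Δx ≈ L = 4.699e-09 m

2. From ΔxΔp ≥ ℏ/2, the minimum momentum uncertainty is:
   Δp ≈ ℏ/(2L) = 1.122e-26 kg·m/s

3. The kinetic energy is approximately:
   KE ≈ (Δp)²/(2m) = (1.122e-26)²/(2 × 1.673e-27 kg)
   KE ≈ 3.764e-26 J = 234.933 neV

This is an order-of-magnitude estimate of the ground state energy.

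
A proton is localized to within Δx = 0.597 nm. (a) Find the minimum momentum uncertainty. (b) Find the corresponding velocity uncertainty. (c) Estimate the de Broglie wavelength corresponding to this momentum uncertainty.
(a) Δp_min = 8.832 × 10^-26 kg·m/s
(b) Δv_min = 52.805 m/s
(c) λ_dB = 7.502 nm

Step-by-step:

(a) From the uncertainty principle:
Δp_min = ℏ/(2Δx) = (1.055e-34 J·s)/(2 × 5.970e-10 m) = 8.832e-26 kg·m/s

(b) The velocity uncertainty:
Δv = Δp/m = (8.832e-26 kg·m/s)/(1.673e-27 kg) = 5.280e+01 m/s = 52.805 m/s

(c) The de Broglie wavelength for this momentum:
λ = h/p = (6.626e-34 J·s)/(8.832e-26 kg·m/s) = 7.502e-09 m = 7.502 nm

Note: The de Broglie wavelength is comparable to the localization size, as expected from wave-particle duality.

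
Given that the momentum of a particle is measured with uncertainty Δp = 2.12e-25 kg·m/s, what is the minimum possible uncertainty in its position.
248.720 pm

Using the Heisenberg uncertainty principle:
ΔxΔp ≥ ℏ/2

The minimum uncertainty in position is:
Δx_min = ℏ/(2Δp)
Δx_min = (1.055e-34 J·s) / (2 × 2.120e-25 kg·m/s)
Δx_min = 2.487e-10 m = 248.720 pm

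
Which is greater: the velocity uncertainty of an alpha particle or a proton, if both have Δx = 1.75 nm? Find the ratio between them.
The proton has the larger minimum velocity uncertainty, by a ratio of 4.0.

For both particles, Δp_min = ℏ/(2Δx) = 3.013e-26 kg·m/s (same for both).

The velocity uncertainty is Δv = Δp/m:
- alpha particle: Δv = 3.013e-26 / 6.645e-27 = 4.535e+00 m/s = 4.535 m/s
- proton: Δv = 3.013e-26 / 1.673e-27 = 1.801e+01 m/s = 18.014 m/s

Ratio: 1.801e+01 / 4.535e+00 = 4.0

The lighter particle has larger velocity uncertainty because Δv ∝ 1/m.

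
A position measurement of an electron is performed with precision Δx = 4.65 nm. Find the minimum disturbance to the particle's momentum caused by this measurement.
1.134 × 10^-26 kg·m/s

The uncertainty principle implies that measuring position disturbs momentum:
ΔxΔp ≥ ℏ/2

When we measure position with precision Δx, we necessarily introduce a momentum uncertainty:
Δp ≥ ℏ/(2Δx)
Δp_min = (1.055e-34 J·s) / (2 × 4.650e-09 m)
Δp_min = 1.134e-26 kg·m/s

The more precisely we measure position, the greater the momentum disturbance.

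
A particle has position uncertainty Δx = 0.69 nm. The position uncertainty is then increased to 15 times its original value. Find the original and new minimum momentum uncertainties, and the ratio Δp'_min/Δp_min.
Original Δp_min = 7.642 × 10^-26 kg·m/s; new Δp'_min = 5.095 × 10^-27 kg·m/s; ratio Δp'_min/Δp_min = 1/15.

From the uncertainty principle ΔxΔp ≥ ℏ/2, the minimum momentum uncertainty is Δp_min = ℏ/(2Δx).

Original (Δx = 0.69 nm = 6.900e-10 m):
Δp_min = (1.055e-34 J·s)/(2 × 6.900e-10 m) = 7.642e-26 kg·m/s

When Δx → 15Δx:
Δp'_min = ℏ/(2 × 15Δx) = (1/15) × ℏ/(2Δx) = (1/15) × Δp_min
Δp'_min = 1/15 × 7.642e-26 kg·m/s = 5.095e-27 kg·m/s

Since Δp_min ∝ 1/Δx, when Δx is increased to 15 times its original value, Δp_min decreases to 1/15 of its original value.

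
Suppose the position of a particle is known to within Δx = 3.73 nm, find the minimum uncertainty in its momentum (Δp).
1.414 × 10^-26 kg·m/s

Using the Heisenberg uncertainty principle:
ΔxΔp ≥ ℏ/2

The minimum uncertainty in momentum is:
Δp_min = ℏ/(2Δx)
Δp_min = (1.055e-34 J·s) / (2 × 3.730e-09 m)
Δp_min = 1.414e-26 kg·m/s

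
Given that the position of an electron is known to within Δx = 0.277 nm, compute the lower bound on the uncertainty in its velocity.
208.967 km/s

Using the Heisenberg uncertainty principle and Δp = mΔv:
ΔxΔp ≥ ℏ/2
Δx(mΔv) ≥ ℏ/2

The minimum uncertainty in velocity is:
Δv_min = ℏ/(2mΔx)
Δv_min = (1.055e-34 J·s) / (2 × 9.109e-31 kg × 2.770e-10 m)
Δv_min = 2.090e+05 m/s = 208.967 km/s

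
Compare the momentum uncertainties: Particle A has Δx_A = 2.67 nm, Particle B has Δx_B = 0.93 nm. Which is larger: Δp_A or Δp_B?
Particle B has the larger minimum momentum uncertainty, by a factor of 2.87.

For each particle, the minimum momentum uncertainty is Δp_min = ℏ/(2Δx):

Particle A: Δp_A = ℏ/(2×2.670e-09 m) = 1.975e-26 kg·m/s
Particle B: Δp_B = ℏ/(2×9.300e-10 m) = 5.670e-26 kg·m/s

Ratio: Δp_B/Δp_A = 2.87

Since Δp_min ∝ 1/Δx, the particle with smaller position uncertainty (B) has larger momentum uncertainty.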